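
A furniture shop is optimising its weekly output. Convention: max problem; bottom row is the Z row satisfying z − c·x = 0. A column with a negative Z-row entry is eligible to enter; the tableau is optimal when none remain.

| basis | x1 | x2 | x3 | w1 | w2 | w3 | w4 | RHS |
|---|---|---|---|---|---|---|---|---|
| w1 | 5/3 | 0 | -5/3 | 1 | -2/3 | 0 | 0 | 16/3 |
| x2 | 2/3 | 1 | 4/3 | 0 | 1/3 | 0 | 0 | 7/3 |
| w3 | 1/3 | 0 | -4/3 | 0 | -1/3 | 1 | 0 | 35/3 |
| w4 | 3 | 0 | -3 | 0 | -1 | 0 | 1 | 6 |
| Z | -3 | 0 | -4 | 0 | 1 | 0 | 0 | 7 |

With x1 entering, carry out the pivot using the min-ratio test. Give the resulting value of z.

13

Ratio test on column x1 — row 1: (16/3)/(5/3) = 16/5; row 2: (7/3)/(2/3) = 7/2; row 3: (35/3)/(1/3) = 35; row 4: 6/3 = 2. Minimum is 2 at row 4 (w4 leaves); pivot element 3.
Pivot on row 4; the Z-row RHS becomes 7 − (-3)·2 = 13.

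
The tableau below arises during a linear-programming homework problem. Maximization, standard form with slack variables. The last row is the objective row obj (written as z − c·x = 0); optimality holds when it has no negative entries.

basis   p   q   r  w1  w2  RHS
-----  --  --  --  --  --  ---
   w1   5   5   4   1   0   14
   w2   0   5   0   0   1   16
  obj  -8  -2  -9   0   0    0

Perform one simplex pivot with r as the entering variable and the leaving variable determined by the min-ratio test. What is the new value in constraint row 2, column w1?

Ratio test on column r — row 1: 14/4 = 7/2; row 2: entry 0 ≤ 0. Minimum is 7/2 at row 1 (w1 leaves); pivot element 4.
Divide row 1 by 4; eliminate column r from the other rows.
Row 2 update in column w1: 0 − 0·(1/4) = 0.

0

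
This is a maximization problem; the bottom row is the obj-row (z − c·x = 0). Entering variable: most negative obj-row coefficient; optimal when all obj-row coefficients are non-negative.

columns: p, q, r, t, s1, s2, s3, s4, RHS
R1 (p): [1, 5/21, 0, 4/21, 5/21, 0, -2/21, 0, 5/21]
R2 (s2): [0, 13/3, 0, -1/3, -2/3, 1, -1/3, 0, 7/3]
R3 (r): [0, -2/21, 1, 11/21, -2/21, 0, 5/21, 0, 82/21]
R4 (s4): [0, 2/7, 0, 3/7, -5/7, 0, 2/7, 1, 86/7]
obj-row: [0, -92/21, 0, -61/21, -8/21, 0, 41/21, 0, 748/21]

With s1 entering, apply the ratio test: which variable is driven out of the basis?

p

Column s1 entries and ratios — p: (5/21)/(5/21) = 1; s2: -2/3 ≤ 0, skip; r: -2/21 ≤ 0, skip; s4: -5/7 ≤ 0, skip.
Smallest ratio is 1 in the row of p, so p leaves.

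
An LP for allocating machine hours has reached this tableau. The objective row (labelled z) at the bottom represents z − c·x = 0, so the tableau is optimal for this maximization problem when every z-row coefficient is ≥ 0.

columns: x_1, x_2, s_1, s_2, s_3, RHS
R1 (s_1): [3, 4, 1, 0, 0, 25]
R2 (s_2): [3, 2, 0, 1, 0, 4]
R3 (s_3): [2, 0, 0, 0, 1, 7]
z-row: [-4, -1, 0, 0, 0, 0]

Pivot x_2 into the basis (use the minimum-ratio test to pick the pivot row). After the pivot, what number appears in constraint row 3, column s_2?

Ratio test on column x_2 — row 1: 25/4 = 25/4; row 2: 4/2 = 2; row 3: entry 0 ≤ 0. Minimum is 2 at row 2 (s_2 leaves); pivot element 2.
Divide row 2 by 2; eliminate column x_2 from the other rows.
Row 3 update in column s_2: 0 − 0·(1/2) = 0.

0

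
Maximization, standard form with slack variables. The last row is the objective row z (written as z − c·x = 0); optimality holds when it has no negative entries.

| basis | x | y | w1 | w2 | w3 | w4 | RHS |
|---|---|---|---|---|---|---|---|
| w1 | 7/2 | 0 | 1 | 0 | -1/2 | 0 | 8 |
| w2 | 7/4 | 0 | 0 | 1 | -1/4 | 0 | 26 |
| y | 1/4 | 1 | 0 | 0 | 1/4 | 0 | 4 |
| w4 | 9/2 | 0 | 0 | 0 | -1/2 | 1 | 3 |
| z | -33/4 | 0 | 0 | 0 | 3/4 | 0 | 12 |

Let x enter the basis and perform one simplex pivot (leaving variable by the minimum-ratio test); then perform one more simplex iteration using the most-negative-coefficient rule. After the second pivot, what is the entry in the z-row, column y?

Ratio test on column x — row 1: 8/(7/2) = 16/7; row 2: 26/(7/4) = 104/7; row 3: 4/(1/4) = 16; row 4: 3/(9/2) = 2/3. Minimum is 2/3 at row 4 (w4 leaves); pivot element 9/2.
Divide row 4 by 9/2; eliminate column x from the other rows.
Second iteration: most negative z-row entry is -1/6 in column w3, so w3 enters.
Ratio test on column w3 — row 1: entry -1/9 ≤ 0; row 2: entry -1/18 ≤ 0; row 3: (23/6)/(5/18) = 69/5; row 4: entry -1/9 ≤ 0. Minimum is 69/5 at row 3 (y leaves); pivot element 5/18.
Divide row 3 by 5/18; eliminate column w3 from the other rows.
After both pivots, the entry at the z-row, column y is 3/5.

3/5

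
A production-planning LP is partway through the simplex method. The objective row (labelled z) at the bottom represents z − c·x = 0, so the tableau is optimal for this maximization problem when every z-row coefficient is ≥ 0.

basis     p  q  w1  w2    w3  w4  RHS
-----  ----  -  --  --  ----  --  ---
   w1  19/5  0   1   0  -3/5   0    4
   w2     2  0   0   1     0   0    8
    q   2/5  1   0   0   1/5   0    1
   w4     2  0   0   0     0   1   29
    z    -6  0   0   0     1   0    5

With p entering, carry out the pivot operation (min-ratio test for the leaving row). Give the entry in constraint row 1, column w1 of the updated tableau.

Ratio test on column p — row 1: 4/(19/5) = 20/19; row 2: 8/2 = 4; row 3: 1/(2/5) = 5/2; row 4: 29/2 = 29/2. Minimum is 20/19 at row 1 (w1 leaves); pivot element 19/5.
Divide row 1 by 19/5; eliminate column p from the other rows.
In the new row 1, the w1 entry is the old entry divided by the pivot: 1/(19/5) = 5/19.

5/19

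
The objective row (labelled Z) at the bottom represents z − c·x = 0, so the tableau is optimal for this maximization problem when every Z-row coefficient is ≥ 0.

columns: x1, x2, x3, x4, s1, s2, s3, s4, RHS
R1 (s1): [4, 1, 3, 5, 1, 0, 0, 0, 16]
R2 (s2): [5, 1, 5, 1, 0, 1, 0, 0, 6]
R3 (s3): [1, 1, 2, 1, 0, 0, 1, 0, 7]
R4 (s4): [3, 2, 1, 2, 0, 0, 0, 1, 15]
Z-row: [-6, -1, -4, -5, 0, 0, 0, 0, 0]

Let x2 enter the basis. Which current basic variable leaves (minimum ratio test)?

s2

Column x2 entries and ratios — s1: 16/1 = 16; s2: 6/1 = 6; s3: 7/1 = 7; s4: 15/2 = 15/2.
Smallest ratio is 6 in the row of s2, so s2 leaves.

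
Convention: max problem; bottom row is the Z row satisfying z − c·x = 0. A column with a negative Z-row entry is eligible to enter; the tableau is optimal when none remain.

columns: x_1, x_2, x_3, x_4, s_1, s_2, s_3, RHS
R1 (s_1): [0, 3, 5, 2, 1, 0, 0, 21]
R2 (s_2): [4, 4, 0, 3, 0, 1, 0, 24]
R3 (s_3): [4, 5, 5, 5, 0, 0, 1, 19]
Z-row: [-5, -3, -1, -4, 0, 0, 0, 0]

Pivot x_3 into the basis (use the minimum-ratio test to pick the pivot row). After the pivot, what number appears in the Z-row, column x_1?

-21/5

Ratio test on column x_3 — row 1: 21/5 = 21/5; row 2: entry 0 ≤ 0; row 3: 19/5 = 19/5. Minimum is 19/5 at row 3 (s_3 leaves); pivot element 5.
Divide row 3 by 5; eliminate column x_3 from the other rows.
Z-row update in column x_1: -5 − (-1)·(4/5) = -21/5.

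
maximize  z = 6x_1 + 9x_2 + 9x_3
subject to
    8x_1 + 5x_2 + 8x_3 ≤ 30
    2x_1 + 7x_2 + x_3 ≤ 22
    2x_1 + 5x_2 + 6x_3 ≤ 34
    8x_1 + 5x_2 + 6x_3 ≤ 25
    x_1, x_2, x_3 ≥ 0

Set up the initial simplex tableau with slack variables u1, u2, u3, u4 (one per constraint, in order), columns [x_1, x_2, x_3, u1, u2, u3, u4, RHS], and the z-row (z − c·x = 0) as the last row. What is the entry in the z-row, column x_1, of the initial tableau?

-6

The z-row carries the negated objective coefficients: the x_1 entry is -6.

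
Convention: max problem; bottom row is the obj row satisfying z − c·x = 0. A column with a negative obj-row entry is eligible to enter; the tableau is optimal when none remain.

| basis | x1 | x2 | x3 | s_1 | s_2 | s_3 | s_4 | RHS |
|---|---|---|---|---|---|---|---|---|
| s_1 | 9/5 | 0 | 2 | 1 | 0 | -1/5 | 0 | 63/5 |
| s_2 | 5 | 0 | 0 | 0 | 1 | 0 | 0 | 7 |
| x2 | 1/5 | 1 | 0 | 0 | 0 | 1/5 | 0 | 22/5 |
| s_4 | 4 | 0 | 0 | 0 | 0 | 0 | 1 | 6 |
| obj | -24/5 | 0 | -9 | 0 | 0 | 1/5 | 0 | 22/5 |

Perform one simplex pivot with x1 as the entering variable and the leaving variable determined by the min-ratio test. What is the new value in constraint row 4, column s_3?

0

Ratio test on column x1 — row 1: (63/5)/(9/5) = 7; row 2: 7/5 = 7/5; row 3: (22/5)/(1/5) = 22; row 4: 6/4 = 3/2. Minimum is 7/5 at row 2 (s_2 leaves); pivot element 5.
Divide row 2 by 5; eliminate column x1 from the other rows.
Row 4 update in column s_3: 0 − 4·0 = 0.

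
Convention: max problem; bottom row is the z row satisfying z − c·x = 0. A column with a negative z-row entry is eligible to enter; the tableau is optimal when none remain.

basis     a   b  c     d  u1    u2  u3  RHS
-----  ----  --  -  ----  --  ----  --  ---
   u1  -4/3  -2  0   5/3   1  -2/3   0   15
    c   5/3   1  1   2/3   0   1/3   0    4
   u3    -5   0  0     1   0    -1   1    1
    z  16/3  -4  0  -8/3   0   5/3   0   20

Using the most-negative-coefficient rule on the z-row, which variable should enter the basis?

Negative z-row entries: b: -4, d: -8/3.
The most negative is -4 in column b, so b enters.

b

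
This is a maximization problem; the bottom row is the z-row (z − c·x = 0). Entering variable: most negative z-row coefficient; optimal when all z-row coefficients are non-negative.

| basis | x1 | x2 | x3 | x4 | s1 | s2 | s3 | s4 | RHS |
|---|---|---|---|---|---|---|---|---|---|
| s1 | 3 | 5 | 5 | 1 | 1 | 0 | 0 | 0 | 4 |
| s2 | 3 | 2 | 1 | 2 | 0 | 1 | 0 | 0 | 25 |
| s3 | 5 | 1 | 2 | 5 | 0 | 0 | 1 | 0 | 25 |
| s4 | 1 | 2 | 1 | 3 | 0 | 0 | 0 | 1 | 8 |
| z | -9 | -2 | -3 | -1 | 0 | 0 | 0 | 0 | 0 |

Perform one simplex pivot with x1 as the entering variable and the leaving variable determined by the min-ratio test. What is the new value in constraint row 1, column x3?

Ratio test on column x1 — row 1: 4/3 = 4/3; row 2: 25/3 = 25/3; row 3: 25/5 = 5; row 4: 8/1 = 8. Minimum is 4/3 at row 1 (s1 leaves); pivot element 3.
Divide row 1 by 3; eliminate column x1 from the other rows.
In the new row 1, the x3 entry is the old entry divided by the pivot: 5/3 = 5/3.

5/3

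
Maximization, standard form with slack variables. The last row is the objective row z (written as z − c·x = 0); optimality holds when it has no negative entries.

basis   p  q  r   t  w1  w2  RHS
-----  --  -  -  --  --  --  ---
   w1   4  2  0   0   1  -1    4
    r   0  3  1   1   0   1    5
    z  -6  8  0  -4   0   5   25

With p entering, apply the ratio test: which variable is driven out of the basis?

w1

Column p entries and ratios — w1: 4/4 = 1; r: 0 ≤ 0, skip.
Smallest ratio is 1 in the row of w1, so w1 leaves.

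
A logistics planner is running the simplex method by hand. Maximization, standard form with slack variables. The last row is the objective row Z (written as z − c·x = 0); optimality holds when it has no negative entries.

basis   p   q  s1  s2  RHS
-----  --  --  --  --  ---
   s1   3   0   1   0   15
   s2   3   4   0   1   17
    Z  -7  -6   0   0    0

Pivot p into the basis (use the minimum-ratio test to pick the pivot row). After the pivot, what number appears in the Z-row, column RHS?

Ratio test on column p — row 1: 15/3 = 5; row 2: 17/3 = 17/3. Minimum is 5 at row 1 (s1 leaves); pivot element 3.
Divide row 1 by 3; eliminate column p from the other rows.
Z-row update in column RHS: 0 − (-7)·5 = 35.

35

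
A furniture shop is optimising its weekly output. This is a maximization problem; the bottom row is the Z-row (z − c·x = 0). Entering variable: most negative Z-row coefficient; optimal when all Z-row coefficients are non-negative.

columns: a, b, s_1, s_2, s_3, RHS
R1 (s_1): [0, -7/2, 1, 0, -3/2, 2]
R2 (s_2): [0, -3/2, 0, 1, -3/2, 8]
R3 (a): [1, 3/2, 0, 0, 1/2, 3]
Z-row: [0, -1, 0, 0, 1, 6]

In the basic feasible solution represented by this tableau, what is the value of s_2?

8

s_2 is basic (row 2); its value is the RHS of that row, 8.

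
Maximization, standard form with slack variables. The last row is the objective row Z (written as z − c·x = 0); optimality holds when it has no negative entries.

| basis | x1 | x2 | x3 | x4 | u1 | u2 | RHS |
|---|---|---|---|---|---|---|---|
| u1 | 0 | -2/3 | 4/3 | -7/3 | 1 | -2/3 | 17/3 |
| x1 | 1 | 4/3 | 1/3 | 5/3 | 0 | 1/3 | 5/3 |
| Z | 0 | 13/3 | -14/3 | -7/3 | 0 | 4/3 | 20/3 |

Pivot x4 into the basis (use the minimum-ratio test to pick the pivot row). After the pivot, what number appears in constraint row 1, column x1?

Ratio test on column x4 — row 1: entry -7/3 ≤ 0; row 2: (5/3)/(5/3) = 1. Minimum is 1 at row 2 (x1 leaves); pivot element 5/3.
Divide row 2 by 5/3; eliminate column x4 from the other rows.
Row 1 update in column x1: 0 − (-7/3)·(3/5) = 7/5.

7/5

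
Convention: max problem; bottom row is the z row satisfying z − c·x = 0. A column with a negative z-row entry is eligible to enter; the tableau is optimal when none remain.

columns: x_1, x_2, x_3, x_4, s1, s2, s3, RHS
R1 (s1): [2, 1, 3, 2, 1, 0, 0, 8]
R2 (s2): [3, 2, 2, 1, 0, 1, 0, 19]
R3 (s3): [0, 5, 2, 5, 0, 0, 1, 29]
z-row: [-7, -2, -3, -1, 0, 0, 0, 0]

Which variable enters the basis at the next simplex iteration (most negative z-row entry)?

x_1

Negative z-row entries: x_1: -7, x_2: -2, x_3: -3, x_4: -1.
The most negative is -7 in column x_1, so x_1 enters.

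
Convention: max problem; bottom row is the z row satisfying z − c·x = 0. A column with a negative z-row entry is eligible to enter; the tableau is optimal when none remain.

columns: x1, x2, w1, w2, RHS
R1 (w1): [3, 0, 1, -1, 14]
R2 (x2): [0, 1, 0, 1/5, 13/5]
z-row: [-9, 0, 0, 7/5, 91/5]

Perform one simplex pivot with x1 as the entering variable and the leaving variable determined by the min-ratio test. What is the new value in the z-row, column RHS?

Ratio test on column x1 — row 1: 14/3 = 14/3; row 2: entry 0 ≤ 0. Minimum is 14/3 at row 1 (w1 leaves); pivot element 3.
Divide row 1 by 3; eliminate column x1 from the other rows.
z-row update in column RHS: 91/5 − (-9)·(14/3) = 301/5.

301/5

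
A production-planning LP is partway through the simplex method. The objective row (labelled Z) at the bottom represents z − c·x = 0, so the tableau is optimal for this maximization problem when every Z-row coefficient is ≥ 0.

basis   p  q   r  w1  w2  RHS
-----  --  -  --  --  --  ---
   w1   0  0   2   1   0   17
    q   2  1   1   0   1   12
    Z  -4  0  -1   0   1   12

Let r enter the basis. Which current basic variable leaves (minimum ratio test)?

w1

Column r entries and ratios — w1: 17/2 = 17/2; q: 12/1 = 12.
Smallest ratio is 17/2 in the row of w1, so w1 leaves.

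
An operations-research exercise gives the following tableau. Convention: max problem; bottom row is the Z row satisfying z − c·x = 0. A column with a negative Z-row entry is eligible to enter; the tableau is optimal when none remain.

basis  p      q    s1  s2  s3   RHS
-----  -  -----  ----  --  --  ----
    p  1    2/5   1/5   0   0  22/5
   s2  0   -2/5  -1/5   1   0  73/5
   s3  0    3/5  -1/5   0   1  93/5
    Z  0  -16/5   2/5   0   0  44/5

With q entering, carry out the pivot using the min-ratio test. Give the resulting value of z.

44

Ratio test on column q — row 1: (22/5)/(2/5) = 11; row 2: entry -2/5 ≤ 0; row 3: (93/5)/(3/5) = 31. Minimum is 11 at row 1 (p leaves); pivot element 2/5.
Pivot on row 1; the Z-row RHS becomes 44/5 − (-16/5)·11 = 44.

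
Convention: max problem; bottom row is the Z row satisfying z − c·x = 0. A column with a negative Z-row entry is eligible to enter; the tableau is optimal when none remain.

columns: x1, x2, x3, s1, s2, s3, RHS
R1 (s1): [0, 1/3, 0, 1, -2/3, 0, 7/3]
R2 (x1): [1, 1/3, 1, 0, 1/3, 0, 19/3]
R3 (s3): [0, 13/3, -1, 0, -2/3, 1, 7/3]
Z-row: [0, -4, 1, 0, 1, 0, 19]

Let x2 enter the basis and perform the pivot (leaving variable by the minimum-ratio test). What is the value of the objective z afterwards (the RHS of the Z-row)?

Ratio test on column x2 — row 1: (7/3)/(1/3) = 7; row 2: (19/3)/(1/3) = 19; row 3: (7/3)/(13/3) = 7/13. Minimum is 7/13 at row 3 (s3 leaves); pivot element 13/3.
Pivot on row 3; the Z-row RHS becomes 19 − (-4)·(7/13) = 275/13.

275/13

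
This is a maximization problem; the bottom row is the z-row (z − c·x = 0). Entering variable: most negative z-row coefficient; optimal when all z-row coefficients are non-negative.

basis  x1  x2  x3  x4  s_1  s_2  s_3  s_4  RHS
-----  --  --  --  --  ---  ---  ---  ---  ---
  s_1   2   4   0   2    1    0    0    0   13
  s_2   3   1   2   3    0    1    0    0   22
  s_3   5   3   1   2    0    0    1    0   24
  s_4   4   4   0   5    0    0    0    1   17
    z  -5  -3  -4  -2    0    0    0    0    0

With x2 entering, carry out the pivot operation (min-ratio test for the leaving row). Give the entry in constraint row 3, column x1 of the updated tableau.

Ratio test on column x2 — row 1: 13/4 = 13/4; row 2: 22/1 = 22; row 3: 24/3 = 8; row 4: 17/4 = 17/4. Minimum is 13/4 at row 1 (s_1 leaves); pivot element 4.
Divide row 1 by 4; eliminate column x2 from the other rows.
Row 3 update in column x1: 5 − 3·(1/2) = 7/2.

7/2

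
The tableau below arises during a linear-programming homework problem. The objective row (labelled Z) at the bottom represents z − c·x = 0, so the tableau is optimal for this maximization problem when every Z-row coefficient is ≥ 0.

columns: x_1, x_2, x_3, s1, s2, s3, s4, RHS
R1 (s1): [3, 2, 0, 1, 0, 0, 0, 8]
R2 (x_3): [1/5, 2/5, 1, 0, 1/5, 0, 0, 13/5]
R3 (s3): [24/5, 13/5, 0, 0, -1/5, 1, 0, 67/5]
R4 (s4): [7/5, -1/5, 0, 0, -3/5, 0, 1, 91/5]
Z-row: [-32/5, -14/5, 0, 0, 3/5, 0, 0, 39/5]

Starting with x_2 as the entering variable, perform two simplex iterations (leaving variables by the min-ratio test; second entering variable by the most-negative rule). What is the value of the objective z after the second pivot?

373/15

Ratio test on column x_2 — row 1: 8/2 = 4; row 2: (13/5)/(2/5) = 13/2; row 3: (67/5)/(13/5) = 67/13; row 4: entry -1/5 ≤ 0. Minimum is 4 at row 1 (s1 leaves); pivot element 2.
Pivot on row 1; the Z-row RHS becomes 39/5 − (-14/5)·4 = 19.
Next entering variable (most negative Z-row entry -11/5): x_1.
Ratio test on column x_1 — row 1: 4/(3/2) = 8/3; row 2: entry -2/5 ≤ 0; row 3: 3/(9/10) = 10/3; row 4: 19/(17/10) = 190/17. Minimum is 8/3 at row 1 (x_2 leaves); pivot element 3/2.
After the second pivot the Z-row RHS is 19 − (-11/5)·(8/3) = 373/15.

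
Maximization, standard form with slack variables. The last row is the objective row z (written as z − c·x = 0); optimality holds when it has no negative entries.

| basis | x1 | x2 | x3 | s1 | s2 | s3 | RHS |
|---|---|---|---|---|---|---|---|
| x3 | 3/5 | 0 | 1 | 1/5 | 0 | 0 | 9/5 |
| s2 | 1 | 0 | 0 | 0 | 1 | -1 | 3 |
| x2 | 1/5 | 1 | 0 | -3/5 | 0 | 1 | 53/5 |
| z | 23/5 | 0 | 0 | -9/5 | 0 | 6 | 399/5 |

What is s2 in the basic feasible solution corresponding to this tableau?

3

s2 is basic (row 2); its value is the RHS of that row, 3.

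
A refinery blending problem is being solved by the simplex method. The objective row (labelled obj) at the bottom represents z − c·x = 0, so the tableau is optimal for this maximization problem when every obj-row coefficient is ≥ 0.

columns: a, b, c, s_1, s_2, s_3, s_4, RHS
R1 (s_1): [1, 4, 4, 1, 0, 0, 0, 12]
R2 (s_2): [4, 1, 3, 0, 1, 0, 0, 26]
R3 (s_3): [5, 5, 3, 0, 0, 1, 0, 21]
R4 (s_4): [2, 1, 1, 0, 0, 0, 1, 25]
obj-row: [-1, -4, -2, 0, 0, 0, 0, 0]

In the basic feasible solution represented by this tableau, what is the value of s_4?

s_4 is basic (row 4); its value is the RHS of that row, 25.

25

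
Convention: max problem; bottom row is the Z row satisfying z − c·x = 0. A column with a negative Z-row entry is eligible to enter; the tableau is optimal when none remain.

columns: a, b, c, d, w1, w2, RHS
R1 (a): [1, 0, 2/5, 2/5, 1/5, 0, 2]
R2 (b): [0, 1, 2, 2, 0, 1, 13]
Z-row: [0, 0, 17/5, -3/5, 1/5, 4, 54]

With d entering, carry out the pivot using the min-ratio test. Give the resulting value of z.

57

Ratio test on column d — row 1: 2/(2/5) = 5; row 2: 13/2 = 13/2. Minimum is 5 at row 1 (a leaves); pivot element 2/5.
Pivot on row 1; the Z-row RHS becomes 54 − (-3/5)·5 = 57.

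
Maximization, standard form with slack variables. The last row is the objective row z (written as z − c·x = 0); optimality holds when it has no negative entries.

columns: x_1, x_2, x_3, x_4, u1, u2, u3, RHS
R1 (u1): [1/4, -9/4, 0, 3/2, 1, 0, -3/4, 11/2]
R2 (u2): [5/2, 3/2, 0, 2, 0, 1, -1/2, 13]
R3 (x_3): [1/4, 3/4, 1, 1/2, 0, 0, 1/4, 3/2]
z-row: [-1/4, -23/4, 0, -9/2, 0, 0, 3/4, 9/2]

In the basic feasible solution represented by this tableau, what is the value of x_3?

3/2

x_3 is basic (row 3); its value is the RHS of that row, 3/2.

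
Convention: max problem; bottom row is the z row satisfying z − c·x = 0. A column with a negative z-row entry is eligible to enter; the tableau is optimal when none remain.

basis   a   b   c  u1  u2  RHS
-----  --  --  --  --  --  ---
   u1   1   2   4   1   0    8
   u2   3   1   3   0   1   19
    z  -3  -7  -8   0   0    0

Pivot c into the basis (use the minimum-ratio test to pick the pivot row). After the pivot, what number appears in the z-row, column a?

Ratio test on column c — row 1: 8/4 = 2; row 2: 19/3 = 19/3. Minimum is 2 at row 1 (u1 leaves); pivot element 4.
Divide row 1 by 4; eliminate column c from the other rows.
z-row update in column a: -3 − (-8)·(1/4) = -1.

-1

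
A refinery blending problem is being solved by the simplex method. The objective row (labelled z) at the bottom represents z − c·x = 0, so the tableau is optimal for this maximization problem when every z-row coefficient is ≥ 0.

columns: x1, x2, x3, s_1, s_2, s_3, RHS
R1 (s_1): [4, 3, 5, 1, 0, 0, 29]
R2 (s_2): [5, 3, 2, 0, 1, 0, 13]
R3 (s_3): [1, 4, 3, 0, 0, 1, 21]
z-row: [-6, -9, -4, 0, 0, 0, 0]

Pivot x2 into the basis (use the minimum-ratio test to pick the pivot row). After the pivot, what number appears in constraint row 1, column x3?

3

Ratio test on column x2 — row 1: 29/3 = 29/3; row 2: 13/3 = 13/3; row 3: 21/4 = 21/4. Minimum is 13/3 at row 2 (s_2 leaves); pivot element 3.
Divide row 2 by 3; eliminate column x2 from the other rows.
Row 1 update in column x3: 5 − 3·(2/3) = 3.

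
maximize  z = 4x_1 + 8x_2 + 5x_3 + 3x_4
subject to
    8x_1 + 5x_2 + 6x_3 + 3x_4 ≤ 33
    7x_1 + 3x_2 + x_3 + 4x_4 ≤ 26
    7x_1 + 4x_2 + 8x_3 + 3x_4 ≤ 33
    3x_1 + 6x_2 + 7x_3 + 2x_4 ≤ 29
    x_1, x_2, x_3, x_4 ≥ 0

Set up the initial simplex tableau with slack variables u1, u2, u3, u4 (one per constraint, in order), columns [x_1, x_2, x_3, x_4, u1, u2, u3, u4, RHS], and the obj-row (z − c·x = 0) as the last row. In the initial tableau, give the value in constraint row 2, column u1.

0

Slack u1 belongs to constraint 1; its column is the unit vector e_1, so the entry in row 2 is 0.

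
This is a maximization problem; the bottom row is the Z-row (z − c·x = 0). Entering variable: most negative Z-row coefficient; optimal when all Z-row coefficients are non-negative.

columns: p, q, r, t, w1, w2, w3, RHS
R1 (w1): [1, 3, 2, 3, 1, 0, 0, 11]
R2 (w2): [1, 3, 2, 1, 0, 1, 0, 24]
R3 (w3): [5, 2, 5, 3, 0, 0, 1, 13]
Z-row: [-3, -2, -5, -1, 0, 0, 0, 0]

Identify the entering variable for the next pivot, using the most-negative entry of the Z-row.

r

Negative Z-row entries: p: -3, q: -2, r: -5, t: -1.
The most negative is -5 in column r, so r enters.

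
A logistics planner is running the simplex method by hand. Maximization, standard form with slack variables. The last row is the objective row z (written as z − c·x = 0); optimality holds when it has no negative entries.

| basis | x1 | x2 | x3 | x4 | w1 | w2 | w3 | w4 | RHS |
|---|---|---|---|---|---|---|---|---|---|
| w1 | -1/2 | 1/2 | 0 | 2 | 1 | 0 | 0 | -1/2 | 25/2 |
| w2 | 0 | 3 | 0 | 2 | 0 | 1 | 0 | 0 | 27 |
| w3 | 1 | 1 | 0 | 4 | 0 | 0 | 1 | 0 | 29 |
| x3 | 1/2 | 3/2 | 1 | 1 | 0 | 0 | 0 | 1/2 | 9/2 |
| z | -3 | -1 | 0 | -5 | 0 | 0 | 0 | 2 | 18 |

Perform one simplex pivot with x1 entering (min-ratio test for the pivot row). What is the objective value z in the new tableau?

45

Ratio test on column x1 — row 1: entry -1/2 ≤ 0; row 2: entry 0 ≤ 0; row 3: 29/1 = 29; row 4: (9/2)/(1/2) = 9. Minimum is 9 at row 4 (x3 leaves); pivot element 1/2.
Pivot on row 4; the z-row RHS becomes 18 − (-3)·9 = 45.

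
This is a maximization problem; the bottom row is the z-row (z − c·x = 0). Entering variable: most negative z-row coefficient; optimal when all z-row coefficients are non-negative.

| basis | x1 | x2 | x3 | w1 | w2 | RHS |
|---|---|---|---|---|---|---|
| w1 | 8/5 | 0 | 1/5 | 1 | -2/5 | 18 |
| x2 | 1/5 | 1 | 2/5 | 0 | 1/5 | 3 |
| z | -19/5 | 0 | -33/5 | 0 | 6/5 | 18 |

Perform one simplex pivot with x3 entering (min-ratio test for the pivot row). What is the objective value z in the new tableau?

Ratio test on column x3 — row 1: 18/(1/5) = 90; row 2: 3/(2/5) = 15/2. Minimum is 15/2 at row 2 (x2 leaves); pivot element 2/5.
Pivot on row 2; the z-row RHS becomes 18 − (-33/5)·(15/2) = 135/2.

135/2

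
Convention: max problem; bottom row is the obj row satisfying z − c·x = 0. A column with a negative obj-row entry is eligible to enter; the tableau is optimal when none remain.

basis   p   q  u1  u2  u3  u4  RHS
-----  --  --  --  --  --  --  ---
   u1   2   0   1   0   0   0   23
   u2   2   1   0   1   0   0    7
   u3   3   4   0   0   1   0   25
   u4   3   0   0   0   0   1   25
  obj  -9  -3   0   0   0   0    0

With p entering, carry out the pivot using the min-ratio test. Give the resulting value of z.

Ratio test on column p — row 1: 23/2 = 23/2; row 2: 7/2 = 7/2; row 3: 25/3 = 25/3; row 4: 25/3 = 25/3. Minimum is 7/2 at row 2 (u2 leaves); pivot element 2.
Pivot on row 2; the obj-row RHS becomes 0 − (-9)·(7/2) = 63/2.

63/2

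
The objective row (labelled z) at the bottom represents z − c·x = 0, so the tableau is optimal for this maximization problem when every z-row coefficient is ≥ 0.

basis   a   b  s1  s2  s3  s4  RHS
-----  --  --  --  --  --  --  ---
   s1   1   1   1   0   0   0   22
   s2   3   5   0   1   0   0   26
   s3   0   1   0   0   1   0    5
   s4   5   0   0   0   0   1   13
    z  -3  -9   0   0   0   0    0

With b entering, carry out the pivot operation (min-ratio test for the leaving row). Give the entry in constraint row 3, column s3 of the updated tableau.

Ratio test on column b — row 1: 22/1 = 22; row 2: 26/5 = 26/5; row 3: 5/1 = 5; row 4: entry 0 ≤ 0. Minimum is 5 at row 3 (s3 leaves); pivot element 1.
Divide row 3 by 1; eliminate column b from the other rows.
In the new row 3, the s3 entry is the old entry divided by the pivot: 1/1 = 1.

1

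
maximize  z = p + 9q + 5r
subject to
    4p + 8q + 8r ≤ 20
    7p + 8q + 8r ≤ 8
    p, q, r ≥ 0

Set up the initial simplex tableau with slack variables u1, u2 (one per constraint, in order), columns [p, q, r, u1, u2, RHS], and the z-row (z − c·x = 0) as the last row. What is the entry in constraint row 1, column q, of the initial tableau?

8

Constraint 1 has coefficient 8 on q.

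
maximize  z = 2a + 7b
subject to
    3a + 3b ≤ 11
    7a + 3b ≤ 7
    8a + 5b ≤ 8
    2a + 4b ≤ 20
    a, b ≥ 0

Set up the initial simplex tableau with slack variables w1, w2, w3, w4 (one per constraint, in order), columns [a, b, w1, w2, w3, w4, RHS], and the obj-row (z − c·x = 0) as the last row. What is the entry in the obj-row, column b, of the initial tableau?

-7

The obj-row carries the negated objective coefficients: the b entry is -7.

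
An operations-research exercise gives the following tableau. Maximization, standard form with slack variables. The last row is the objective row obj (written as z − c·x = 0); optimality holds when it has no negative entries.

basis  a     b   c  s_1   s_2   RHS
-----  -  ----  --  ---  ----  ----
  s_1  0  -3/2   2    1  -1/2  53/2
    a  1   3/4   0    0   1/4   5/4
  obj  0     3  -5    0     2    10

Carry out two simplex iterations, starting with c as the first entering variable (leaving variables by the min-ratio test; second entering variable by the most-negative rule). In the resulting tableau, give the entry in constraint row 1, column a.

Ratio test on column c — row 1: (53/2)/2 = 53/4; row 2: entry 0 ≤ 0. Minimum is 53/4 at row 1 (s_1 leaves); pivot element 2.
Divide row 1 by 2; eliminate column c from the other rows.
Second iteration: most negative obj-row entry is -3/4 in column b, so b enters.
Ratio test on column b — row 1: entry -3/4 ≤ 0; row 2: (5/4)/(3/4) = 5/3. Minimum is 5/3 at row 2 (a leaves); pivot element 3/4.
Divide row 2 by 3/4; eliminate column b from the other rows.
After both pivots, the entry at constraint row 1, column a is 1.

1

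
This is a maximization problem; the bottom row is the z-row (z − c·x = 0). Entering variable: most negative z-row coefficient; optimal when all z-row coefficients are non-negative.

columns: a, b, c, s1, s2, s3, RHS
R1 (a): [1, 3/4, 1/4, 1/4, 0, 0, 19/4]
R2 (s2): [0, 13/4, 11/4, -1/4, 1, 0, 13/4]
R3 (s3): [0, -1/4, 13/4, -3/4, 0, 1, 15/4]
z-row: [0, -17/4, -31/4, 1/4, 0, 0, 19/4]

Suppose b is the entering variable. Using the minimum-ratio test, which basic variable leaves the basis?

s2

Column b entries and ratios — a: (19/4)/(3/4) = 19/3; s2: (13/4)/(13/4) = 1; s3: -1/4 ≤ 0, skip.
Smallest ratio is 1 in the row of s2, so s2 leaves.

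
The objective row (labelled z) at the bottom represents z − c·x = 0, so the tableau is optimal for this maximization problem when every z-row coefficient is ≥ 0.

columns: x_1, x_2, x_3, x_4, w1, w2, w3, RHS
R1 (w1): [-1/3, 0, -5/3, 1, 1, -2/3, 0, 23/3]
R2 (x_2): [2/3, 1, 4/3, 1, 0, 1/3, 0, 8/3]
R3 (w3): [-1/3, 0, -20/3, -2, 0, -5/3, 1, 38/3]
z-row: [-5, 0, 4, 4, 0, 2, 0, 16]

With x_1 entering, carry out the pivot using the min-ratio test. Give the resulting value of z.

Ratio test on column x_1 — row 1: entry -1/3 ≤ 0; row 2: (8/3)/(2/3) = 4; row 3: entry -1/3 ≤ 0. Minimum is 4 at row 2 (x_2 leaves); pivot element 2/3.
Pivot on row 2; the z-row RHS becomes 16 − (-5)·4 = 36.

36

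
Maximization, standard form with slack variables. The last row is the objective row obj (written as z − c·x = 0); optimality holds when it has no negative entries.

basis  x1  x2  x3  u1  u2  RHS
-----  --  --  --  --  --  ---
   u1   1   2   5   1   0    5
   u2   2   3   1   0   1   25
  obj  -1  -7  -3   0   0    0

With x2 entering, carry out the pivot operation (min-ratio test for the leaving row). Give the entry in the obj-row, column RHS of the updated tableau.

Ratio test on column x2 — row 1: 5/2 = 5/2; row 2: 25/3 = 25/3. Minimum is 5/2 at row 1 (u1 leaves); pivot element 2.
Divide row 1 by 2; eliminate column x2 from the other rows.
obj-row update in column RHS: 0 − (-7)·(5/2) = 35/2.

35/2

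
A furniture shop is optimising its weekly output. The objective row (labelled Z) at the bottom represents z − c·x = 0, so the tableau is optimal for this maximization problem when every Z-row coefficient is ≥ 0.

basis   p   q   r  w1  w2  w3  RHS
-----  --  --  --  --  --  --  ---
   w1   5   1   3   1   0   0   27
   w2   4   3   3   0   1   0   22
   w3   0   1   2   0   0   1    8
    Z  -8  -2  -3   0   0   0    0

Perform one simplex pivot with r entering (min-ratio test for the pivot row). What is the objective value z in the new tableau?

Ratio test on column r — row 1: 27/3 = 9; row 2: 22/3 = 22/3; row 3: 8/2 = 4. Minimum is 4 at row 3 (w3 leaves); pivot element 2.
Pivot on row 3; the Z-row RHS becomes 0 − (-3)·4 = 12.

12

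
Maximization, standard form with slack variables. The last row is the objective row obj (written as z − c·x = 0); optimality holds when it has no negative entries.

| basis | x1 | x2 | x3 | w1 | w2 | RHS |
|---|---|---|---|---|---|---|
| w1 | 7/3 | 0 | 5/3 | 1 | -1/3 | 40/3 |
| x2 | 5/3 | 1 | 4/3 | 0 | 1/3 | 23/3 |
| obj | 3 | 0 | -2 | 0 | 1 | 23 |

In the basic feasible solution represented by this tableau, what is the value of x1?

x1 is not in the basis, so in the current basic feasible solution x1 = 0.

0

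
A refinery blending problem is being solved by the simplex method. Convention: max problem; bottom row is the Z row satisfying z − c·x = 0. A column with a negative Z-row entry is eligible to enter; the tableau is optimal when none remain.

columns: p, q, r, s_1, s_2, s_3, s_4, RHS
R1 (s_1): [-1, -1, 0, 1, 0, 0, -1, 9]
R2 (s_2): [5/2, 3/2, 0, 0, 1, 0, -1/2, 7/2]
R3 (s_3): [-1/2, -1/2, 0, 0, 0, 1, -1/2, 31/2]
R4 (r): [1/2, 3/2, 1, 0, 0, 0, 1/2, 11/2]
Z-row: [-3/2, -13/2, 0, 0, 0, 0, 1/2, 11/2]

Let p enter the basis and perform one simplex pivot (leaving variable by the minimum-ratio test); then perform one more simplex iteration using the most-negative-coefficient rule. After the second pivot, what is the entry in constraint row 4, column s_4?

Ratio test on column p — row 1: entry -1 ≤ 0; row 2: (7/2)/(5/2) = 7/5; row 3: entry -1/2 ≤ 0; row 4: (11/2)/(1/2) = 11. Minimum is 7/5 at row 2 (s_2 leaves); pivot element 5/2.
Divide row 2 by 5/2; eliminate column p from the other rows.
Second iteration: most negative Z-row entry is -28/5 in column q, so q enters.
Ratio test on column q — row 1: entry -2/5 ≤ 0; row 2: (7/5)/(3/5) = 7/3; row 3: entry -1/5 ≤ 0; row 4: (24/5)/(6/5) = 4. Minimum is 7/3 at row 2 (p leaves); pivot element 3/5.
Divide row 2 by 3/5; eliminate column q from the other rows.
After both pivots, the entry at constraint row 4, column s_4 is 1.

1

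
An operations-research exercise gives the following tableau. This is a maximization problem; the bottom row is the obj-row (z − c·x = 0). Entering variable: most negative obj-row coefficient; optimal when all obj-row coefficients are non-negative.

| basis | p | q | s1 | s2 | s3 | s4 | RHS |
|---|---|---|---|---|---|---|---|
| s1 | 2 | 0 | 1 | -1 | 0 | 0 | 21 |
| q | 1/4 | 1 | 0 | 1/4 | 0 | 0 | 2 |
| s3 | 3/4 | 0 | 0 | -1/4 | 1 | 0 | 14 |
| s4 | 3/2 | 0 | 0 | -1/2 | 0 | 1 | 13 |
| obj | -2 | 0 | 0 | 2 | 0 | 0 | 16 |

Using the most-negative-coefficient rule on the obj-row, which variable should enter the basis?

p

Negative obj-row entries: p: -2.
The most negative is -2 in column p, so p enters.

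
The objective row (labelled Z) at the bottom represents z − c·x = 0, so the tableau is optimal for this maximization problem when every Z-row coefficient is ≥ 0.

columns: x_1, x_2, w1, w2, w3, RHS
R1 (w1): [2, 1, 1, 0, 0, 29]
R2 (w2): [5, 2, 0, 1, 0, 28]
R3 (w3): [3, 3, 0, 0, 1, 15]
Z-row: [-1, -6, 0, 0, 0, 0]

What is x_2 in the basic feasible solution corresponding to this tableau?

x_2 is not in the basis, so in the current basic feasible solution x_2 = 0.

0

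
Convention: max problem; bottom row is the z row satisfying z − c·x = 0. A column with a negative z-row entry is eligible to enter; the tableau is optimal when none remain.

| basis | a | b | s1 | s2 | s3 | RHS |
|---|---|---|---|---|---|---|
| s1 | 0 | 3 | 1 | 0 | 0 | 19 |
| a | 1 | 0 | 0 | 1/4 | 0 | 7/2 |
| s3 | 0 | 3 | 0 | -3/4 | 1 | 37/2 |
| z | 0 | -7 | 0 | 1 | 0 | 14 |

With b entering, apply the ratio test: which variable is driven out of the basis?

Column b entries and ratios — s1: 19/3 = 19/3; a: 0 ≤ 0, skip; s3: (37/2)/3 = 37/6.
Smallest ratio is 37/6 in the row of s3, so s3 leaves.

s3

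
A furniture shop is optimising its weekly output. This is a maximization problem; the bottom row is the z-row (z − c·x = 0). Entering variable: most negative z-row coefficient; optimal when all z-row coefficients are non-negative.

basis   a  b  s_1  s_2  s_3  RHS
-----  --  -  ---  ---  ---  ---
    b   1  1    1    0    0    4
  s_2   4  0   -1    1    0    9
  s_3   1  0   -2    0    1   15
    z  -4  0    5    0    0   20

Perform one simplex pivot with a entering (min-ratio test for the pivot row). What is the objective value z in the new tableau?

Ratio test on column a — row 1: 4/1 = 4; row 2: 9/4 = 9/4; row 3: 15/1 = 15. Minimum is 9/4 at row 2 (s_2 leaves); pivot element 4.
Pivot on row 2; the z-row RHS becomes 20 − (-4)·(9/4) = 29.

29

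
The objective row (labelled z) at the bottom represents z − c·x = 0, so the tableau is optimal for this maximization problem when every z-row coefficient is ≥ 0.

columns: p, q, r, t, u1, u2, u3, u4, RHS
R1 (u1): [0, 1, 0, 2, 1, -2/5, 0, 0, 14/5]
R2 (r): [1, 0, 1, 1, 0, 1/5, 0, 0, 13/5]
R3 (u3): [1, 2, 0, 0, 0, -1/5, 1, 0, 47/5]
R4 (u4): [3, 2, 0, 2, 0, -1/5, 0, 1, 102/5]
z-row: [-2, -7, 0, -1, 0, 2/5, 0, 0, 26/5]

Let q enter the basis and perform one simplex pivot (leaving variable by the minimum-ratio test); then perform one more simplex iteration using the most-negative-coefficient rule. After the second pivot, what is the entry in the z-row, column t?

Ratio test on column q — row 1: (14/5)/1 = 14/5; row 2: entry 0 ≤ 0; row 3: (47/5)/2 = 47/10; row 4: (102/5)/2 = 51/5. Minimum is 14/5 at row 1 (u1 leaves); pivot element 1.
Divide row 1 by 1; eliminate column q from the other rows.
Second iteration: most negative z-row entry is -12/5 in column u2, so u2 enters.
Ratio test on column u2 — row 1: entry -2/5 ≤ 0; row 2: (13/5)/(1/5) = 13; row 3: (19/5)/(3/5) = 19/3; row 4: (74/5)/(3/5) = 74/3. Minimum is 19/3 at row 3 (u3 leaves); pivot element 3/5.
Divide row 3 by 3/5; eliminate column u2 from the other rows.
After both pivots, the entry at the z-row, column t is -3.

-3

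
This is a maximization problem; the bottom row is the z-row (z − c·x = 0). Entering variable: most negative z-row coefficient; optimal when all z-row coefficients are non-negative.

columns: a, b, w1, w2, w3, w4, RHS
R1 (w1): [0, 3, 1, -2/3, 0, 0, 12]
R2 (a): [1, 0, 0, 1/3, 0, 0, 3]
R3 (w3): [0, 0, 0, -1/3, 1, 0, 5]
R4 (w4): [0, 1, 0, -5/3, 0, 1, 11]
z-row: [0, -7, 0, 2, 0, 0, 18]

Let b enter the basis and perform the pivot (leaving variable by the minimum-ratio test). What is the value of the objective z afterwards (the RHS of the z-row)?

46

Ratio test on column b — row 1: 12/3 = 4; row 2: entry 0 ≤ 0; row 3: entry 0 ≤ 0; row 4: 11/1 = 11. Minimum is 4 at row 1 (w1 leaves); pivot element 3.
Pivot on row 1; the z-row RHS becomes 18 − (-7)·4 = 46.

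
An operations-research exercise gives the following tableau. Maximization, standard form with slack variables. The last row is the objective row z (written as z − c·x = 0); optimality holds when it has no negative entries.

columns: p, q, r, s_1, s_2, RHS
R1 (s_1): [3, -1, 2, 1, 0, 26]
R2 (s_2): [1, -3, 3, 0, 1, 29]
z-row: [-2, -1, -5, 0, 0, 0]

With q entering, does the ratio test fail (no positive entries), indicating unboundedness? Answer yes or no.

yes

Every constraint-row entry in column q is ≤ 0, so increasing q is unbounded.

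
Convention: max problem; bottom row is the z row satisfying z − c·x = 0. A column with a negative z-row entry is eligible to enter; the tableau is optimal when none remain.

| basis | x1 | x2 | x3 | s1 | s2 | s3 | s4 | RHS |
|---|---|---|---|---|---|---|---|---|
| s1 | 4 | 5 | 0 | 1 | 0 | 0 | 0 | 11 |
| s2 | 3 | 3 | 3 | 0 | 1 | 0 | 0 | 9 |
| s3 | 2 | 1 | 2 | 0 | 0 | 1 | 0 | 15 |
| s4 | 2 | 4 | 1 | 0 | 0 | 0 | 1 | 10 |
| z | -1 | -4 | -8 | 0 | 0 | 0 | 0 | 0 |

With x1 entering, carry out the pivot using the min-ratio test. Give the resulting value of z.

11/4

Ratio test on column x1 — row 1: 11/4 = 11/4; row 2: 9/3 = 3; row 3: 15/2 = 15/2; row 4: 10/2 = 5. Minimum is 11/4 at row 1 (s1 leaves); pivot element 4.
Pivot on row 1; the z-row RHS becomes 0 − (-1)·(11/4) = 11/4.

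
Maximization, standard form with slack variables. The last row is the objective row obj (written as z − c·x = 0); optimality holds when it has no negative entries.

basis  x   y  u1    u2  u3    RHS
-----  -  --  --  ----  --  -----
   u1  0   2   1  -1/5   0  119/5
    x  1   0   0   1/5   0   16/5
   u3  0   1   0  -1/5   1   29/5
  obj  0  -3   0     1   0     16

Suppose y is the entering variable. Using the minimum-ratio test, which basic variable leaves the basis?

u3

Column y entries and ratios — u1: (119/5)/2 = 119/10; x: 0 ≤ 0, skip; u3: (29/5)/1 = 29/5.
Smallest ratio is 29/5 in the row of u3, so u3 leaves.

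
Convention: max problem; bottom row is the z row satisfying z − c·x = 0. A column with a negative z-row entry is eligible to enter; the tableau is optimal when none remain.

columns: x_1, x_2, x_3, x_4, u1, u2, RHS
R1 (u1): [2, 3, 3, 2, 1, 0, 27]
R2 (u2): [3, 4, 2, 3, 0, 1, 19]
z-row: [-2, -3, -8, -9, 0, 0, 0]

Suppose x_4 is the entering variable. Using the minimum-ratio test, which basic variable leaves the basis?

Column x_4 entries and ratios — u1: 27/2 = 27/2; u2: 19/3 = 19/3.
Smallest ratio is 19/3 in the row of u2, so u2 leaves.

u2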